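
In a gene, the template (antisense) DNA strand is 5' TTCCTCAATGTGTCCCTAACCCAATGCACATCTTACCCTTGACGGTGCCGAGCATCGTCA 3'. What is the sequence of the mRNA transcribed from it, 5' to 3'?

The mRNA has the sequence of the coding strand (reverse complement of the template) with T→U. Reverse complement of TTCCTCAATGTGTCCCTAACCCAATGCACATCTTACCCTTGACGGTGCCGAGCATCGTCA is TGACGATGCTCGGCACCGTCAAGGGTAAGATGTGCATTGGGTTAGGGACACATTGAGGAA; then T→U.

5'-UGACGAUGCUCGGCACCGUCAAGGGUAAGAUGUGCAUUGGGUUAGGGACACAUUGAGGAA-3'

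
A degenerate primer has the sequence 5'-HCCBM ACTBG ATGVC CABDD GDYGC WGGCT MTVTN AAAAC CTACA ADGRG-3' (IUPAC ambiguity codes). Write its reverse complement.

5'-CYCHTTGTAGGTTTTNABAKAGCCWGCRHCHHVTGGBCATCVAGTKVGGD-3'

Standard pairs A↔T, G↔C; ambiguity codes pair R↔Y, M↔K, W↔W, B↔V, D↔H, N↔N. Complement (DGGVKTGAVCTACBGGTVHHCHRCGWCCGAKABANTTTTGGATGTTHCYC), then reverse for 5'→3'.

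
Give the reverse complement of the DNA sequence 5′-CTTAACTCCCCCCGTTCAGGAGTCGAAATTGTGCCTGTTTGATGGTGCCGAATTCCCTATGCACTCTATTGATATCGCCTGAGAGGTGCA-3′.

Reading the sequence 3'→5' and pairing each base (A↔T, G↔C) gives the reverse complement directly.

5'-TGCACCTCTCAGGCGATATCAATAGAGTGCATAGGGAATTCGGCACCATCAAACAGGCACAATTTCGACTCCTGAACGGGGGGAGTTAAG-3'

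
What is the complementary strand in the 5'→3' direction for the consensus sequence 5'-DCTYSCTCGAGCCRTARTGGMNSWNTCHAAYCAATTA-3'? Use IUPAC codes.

5'-TAATTGRTTDGANWSNKCCAYTAYGGCTCGAGSRAGH-3'

Standard pairs A↔T, G↔C; ambiguity codes pair R↔Y, M↔K, W↔W, S↔S, D↔H, N↔N. Complement (HGARSGAGCTCGGYATYACCKNSWNAGDTTRGTTAAT), then reverse for 5'→3'.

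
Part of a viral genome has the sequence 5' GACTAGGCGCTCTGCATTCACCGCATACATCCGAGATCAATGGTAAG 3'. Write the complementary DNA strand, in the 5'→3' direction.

Pairing A↔T and G↔C gives CTGATCCGCGAGACGTAAGTGGCGTATGTAGGCTCTAGTTACCATTC, running 3'→5'. Reverse for the 5'→3' convention.

5'-CTTACCATTGATCTCGGATGTATGCGGTGAATGCAGAGCGCCTAGTC-3'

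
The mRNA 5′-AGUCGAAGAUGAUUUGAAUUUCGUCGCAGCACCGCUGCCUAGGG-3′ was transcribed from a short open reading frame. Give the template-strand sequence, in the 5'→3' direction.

5'-CCCTAGGCAGCGGTGCTGCGACGAAATTCAAATCATCTTCGACT-3'

Replace U with T to get the coding DNA strand: AGTCGAAGATGATTTGAATTTCGTCGCAGCACCGCTGCCTAGGG. The template strand is its reverse complement (complement TCAGCTTCTACTAAACTTAAAGCAGCGTCGTGGCGACGGATCCC, then reverse).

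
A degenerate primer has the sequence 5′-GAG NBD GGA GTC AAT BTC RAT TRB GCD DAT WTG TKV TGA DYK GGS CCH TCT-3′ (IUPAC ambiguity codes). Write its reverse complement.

5'-AGADGGSCCMRHTCABMACAWATHHGCVYAATYGAVATTGACTCCHVNCTC-3'

Standard pairs A↔T, G↔C; ambiguity codes pair R↔Y, K↔M, W↔W, S↔S, B↔V, D↔H, N↔N. Complement (CTCNVHCCTCAGTTAVAGYTAAYVCGHHTAWACAMBACTHRMCCSGGDAGA), then reverse for 5'→3'.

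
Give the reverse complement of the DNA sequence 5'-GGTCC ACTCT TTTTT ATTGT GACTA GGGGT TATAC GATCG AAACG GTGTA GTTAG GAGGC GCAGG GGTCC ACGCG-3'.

5'-CGCGTGGACCCCTGCGCCTCCTAACTACACCGTTTCGATCGTATAACCCCTAGTCACAATAAAAAAGAGTGGACC-3'

Reading the sequence 3'→5' and pairing each base (A↔T, G↔C) gives the reverse complement directly.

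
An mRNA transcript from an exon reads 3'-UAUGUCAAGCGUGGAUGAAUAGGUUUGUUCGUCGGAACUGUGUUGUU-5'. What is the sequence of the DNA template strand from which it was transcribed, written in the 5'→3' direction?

Written 5'→3' the mRNA is UUGUUGUGUCAAGGCUGCUUGUUUGGAUAAGUAGGUGCGAACUGUAU, so the coding DNA strand is TTGTTGTGTCAAGGCTGCTTGTTTGGATAAGTAGGTGCGAACTGTAT. The template is its reverse complement.

5'-ATACAGTTCGCACCTACTTATCCAAACAAGCAGCCTTGACACAACAA-3'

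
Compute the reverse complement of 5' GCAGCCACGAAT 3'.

5′-ATTCGTGGCTGC-3′

Reading the sequence 3'→5' and pairing each base (A↔T, G↔C) gives the reverse complement directly.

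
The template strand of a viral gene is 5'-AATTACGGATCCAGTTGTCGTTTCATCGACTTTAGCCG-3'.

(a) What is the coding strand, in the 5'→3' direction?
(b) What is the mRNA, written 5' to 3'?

(a) The coding strand is the reverse complement of the template: complement TTAATGCCTAGGTCAACAGCAAAGTAGCTGAAATCGGC, then reverse.
(b) mRNA has the coding-strand sequence with T→U.

(a) 5'-CGGCTAAAGTCGATGAAACGACAACTGGATCCGTAATT-3'
(b) 5'-CGGCUAAAGUCGAUGAAACGACAACUGGAUCCGUAAUU-3'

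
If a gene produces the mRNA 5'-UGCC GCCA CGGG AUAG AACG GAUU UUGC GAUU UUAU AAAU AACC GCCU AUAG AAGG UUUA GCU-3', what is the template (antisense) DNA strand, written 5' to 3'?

5'-AGCTAAACCTTCTATAGGCGGTTATTTATAAAATCGCAAAATCCGTTCTATCCCGTGGCGGCA-3'

Replace U with T to get the coding DNA strand: TGCCGCCACGGGATAGAACGGATTTTGCGATTTTATAAATAACCGCCTATAGAAGGTTTAGCT. The template strand is its reverse complement (complement ACGGCGGTGCCCTATCTTGCCTAAAACGCTAAAATATTTATTGGCGGATATCTTCCAAATCGA, then reverse).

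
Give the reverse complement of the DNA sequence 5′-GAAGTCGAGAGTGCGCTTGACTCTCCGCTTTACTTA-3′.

Reading the sequence 3'→5' and pairing each base (A↔T, G↔C) gives the reverse complement directly.

5'-TAAGTAAAGCGGAGAGTCAAGCGCACTCTCGACTTC-3'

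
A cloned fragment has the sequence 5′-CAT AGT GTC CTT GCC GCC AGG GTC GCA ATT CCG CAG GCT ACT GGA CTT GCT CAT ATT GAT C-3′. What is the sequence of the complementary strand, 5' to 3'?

5′-GATCAATATGAGCAAGTCCAGTAGCCTGCGGAATTGCGACCCTGGCGGCAAGGACACTATG-3′

Pairing A↔T and G↔C gives GTATCACAGGAACGGCGGTCCCAGCGTTAAGGCGTCCGATGACCTGAACGAGTATAACTAG, running 3'→5'. Reverse for the 5'→3' convention.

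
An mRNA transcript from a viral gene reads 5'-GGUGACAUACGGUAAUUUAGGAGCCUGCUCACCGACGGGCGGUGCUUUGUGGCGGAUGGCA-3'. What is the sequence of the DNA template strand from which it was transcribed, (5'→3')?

5'-TGCCATCCGCCACAAAGCACCGCCCGTCGGTGAGCAGGCTCCTAAATTACCGTATGTCACC-3'

Replace U with T to get the coding DNA strand: GGTGACATACGGTAATTTAGGAGCCTGCTCACCGACGGGCGGTGCTTTGTGGCGGATGGCA. The template strand is its reverse complement (complement CCACTGTATGCCATTAAATCCTCGGACGAGTGGCTGCCCGCCACGAAACACCGCCTACCGT, then reverse).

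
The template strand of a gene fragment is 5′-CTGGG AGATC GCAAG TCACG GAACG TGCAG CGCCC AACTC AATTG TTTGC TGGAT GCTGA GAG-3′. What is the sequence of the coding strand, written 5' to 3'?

The coding strand is complementary and antiparallel to the template: take the complement (A↔T, G↔C) and reverse.

5′-CTCTCAGCATCCAGCAAACAATTGAGTTGGGCGCTGCACGTTCCGTGACTTGCGATCTCCCAG-3′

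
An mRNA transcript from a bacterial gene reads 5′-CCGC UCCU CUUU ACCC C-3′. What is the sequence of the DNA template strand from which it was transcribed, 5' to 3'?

5'-GGGGTAAAGAGGAGCGG-3'

Replace U with T to get the coding DNA strand: CCGCTCCTCTTTACCCC. The template strand is its reverse complement (complement GGCGAGGAGAAATGGGG, then reverse).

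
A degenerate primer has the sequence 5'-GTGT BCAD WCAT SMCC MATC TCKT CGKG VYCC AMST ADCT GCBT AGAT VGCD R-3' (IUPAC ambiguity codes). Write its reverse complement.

5′-YHGCBATCTAVGCAGHTASKTGGRBCMCGAMGAGATKGGKSATGWHTGVACAC-3′

Standard pairs A↔T, G↔C; ambiguity codes pair R↔Y, M↔K, W↔W, S↔S, B↔V, D↔H. Complement (CACAVGTHWGTASKGGKTAGAGMAGCMCBRGGTKSATHGACGVATCTABCGHY), then reverse for 5'→3'.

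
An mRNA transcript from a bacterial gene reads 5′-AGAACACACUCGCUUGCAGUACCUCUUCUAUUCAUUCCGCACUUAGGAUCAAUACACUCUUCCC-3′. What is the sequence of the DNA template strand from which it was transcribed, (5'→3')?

5'-GGGAAGAGTGTATTGATCCTAAGTGCGGAATGAATAGAAGAGGTACTGCAAGCGAGTGTGTTCT-3'

Replace U with T to get the coding DNA strand: AGAACACACTCGCTTGCAGTACCTCTTCTATTCATTCCGCACTTAGGATCAATACACTCTTCCC. The template strand is its reverse complement (complement TCTTGTGTGAGCGAACGTCATGGAGAAGATAAGTAAGGCGTGAATCCTAGTTATGTGAGAAGGG, then reverse).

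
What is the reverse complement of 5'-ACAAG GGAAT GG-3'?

Complement each base (A↔T, G↔C): TGTTCCCTTACC. Then reverse.

5′-CCATTCCCTTGT-3′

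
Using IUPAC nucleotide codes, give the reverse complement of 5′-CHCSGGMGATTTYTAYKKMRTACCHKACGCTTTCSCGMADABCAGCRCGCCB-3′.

Standard pairs A↔T, G↔C; ambiguity codes pair R↔Y, M↔K, S↔S, B↔V, D↔H. Complement (GDGSCCKCTAAARATRMMKYATGGDMTGCGAAAGSGCKTHTVGTCGYGCGGV), then reverse for 5'→3'.

5'-VGGCGYGCTGVTHTKCGSGAAAGCGTMDGGTAYKMMRTARAAATCKCCSGDG-3'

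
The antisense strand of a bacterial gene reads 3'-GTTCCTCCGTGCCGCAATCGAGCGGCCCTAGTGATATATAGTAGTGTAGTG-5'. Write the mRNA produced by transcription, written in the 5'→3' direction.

Reading the template 3'→5' as shown, RNA polymerase pairs each base (A→U, T→A, G↔C) to build mRNA 5'→3' directly.

5'-CAAGGAGGCACGGCGUUAGCUCGCCGGGAUCACUAUAUAUCAUCACAUCAC-3'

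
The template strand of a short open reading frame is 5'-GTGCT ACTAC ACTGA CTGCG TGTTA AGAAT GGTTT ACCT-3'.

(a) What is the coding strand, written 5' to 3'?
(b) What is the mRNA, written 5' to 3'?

(a) 5'-AGGTAAACCATTCTTAACACGCAGTCAGTGTAGTAGCAC-3'
(b) 5′-AGGUAAACCAUUCUUAACACGCAGUCAGUGUAGUAGCAC-3′

(a) The coding strand is the reverse complement of the template: complement CACGATGATGTGACTGACGCACAATTCTTACCAAATGGA, then reverse.
(b) mRNA has the coding-strand sequence with T→U.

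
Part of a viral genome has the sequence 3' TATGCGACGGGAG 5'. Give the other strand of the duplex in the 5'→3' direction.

The strand is given 3'→5', so its complement runs 5'→3' in the same left-to-right order: pair each base A↔T, G↔C.

5'-ATACGCTGCCCTC-3'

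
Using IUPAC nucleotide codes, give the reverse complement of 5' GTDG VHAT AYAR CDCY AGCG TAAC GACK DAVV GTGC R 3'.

Standard pairs A↔T, G↔C; ambiguity codes pair R↔Y, K↔M, D↔H, V↔B. Complement (CAHCBDTATRTYGHGRTCGCATTGCTGMHTBBCACGY), then reverse for 5'→3'.

5′-YGCACBBTHMGTCGTTACGCTRGHGYTRTATDBCHAC-3′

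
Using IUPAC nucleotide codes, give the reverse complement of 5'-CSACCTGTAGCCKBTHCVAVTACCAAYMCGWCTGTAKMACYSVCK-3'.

5'-MGBSRGTKMTACAGWCGKRTTGGTABTBGDAVMGGCTACAGGTSG-3'

Standard pairs A↔T, G↔C; ambiguity codes pair Y↔R, M↔K, W↔W, S↔S, B↔V, H↔D. Complement (GSTGGACATCGGMVADGBTBATGGTTRKGCWGACATMKTGRSBGM), then reverse for 5'→3'.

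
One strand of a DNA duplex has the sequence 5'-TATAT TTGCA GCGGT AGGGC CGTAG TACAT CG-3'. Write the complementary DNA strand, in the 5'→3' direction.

5'-CGATGTACTACGGCCCTACCGCTGCAAATATA-3'

Pairing A↔T and G↔C gives ATATAAACGTCGCCATCCCGGCATCATGTAGC, running 3'→5'. Reverse for the 5'→3' convention.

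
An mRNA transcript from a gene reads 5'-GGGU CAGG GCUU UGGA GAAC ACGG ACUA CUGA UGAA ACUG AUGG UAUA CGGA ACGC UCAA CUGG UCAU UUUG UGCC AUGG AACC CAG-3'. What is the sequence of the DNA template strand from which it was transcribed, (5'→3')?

Replace U with T to get the coding DNA strand: GGGTCAGGGCTTTGGAGAACACGGACTACTGATGAAACTGATGGTATACGGAACGCTCAACTGGTCATTTTGTGCCATGGAACCCAG. The template strand is its reverse complement (complement CCCAGTCCCGAAACCTCTTGTGCCTGATGACTACTTTGACTACCATATGCCTTGCGAGTTGACCAGTAAAACACGGTACCTTGGGTC, then reverse).

5'-CTGGGTTCCATGGCACAAAATGACCAGTTGAGCGTTCCGTATACCATCAGTTTCATCAGTAGTCCGTGTTCTCCAAAGCCCTGACCC-3'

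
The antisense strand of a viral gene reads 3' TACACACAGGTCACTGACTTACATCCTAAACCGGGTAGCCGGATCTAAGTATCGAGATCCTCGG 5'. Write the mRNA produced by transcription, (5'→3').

5'-AUGUGUGUCCAGUGACUGAAUGUAGGAUUUGGCCCAUCGGCCUAGAUUCAUAGCUCUAGGAGCC-3'

Reading the template 3'→5' as shown, RNA polymerase pairs each base (A→U, T→A, G↔C) to build mRNA 5'→3' directly.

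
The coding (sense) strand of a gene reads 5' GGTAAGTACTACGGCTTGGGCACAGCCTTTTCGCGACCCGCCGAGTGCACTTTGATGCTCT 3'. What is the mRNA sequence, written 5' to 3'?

mRNA has the coding-strand sequence with U in place of T.

5'-GGUAAGUACUACGGCUUGGGCACAGCCUUUUCGCGACCCGCCGAGUGCACUUUGAUGCUCU-3'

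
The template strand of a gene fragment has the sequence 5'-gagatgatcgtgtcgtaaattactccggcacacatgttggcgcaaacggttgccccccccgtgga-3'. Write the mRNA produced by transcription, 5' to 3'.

RNA polymerase reads the template 3'→5' and synthesizes mRNA 5'→3' by base-pairing (A→U, T→A, G↔C). The complement of the template is CTCTACTAGCACAGCATTTAATGAGGCCGTGTGTACAACCGCGTTTGCCAACGGGGGGGGCACCT; antiparallel, so 5'→3' the coding strand is TCCACGGGGGGGGCAACCGTTTGCGCCAACATGTGTGCCGGAGTAATTTACGACACGATCATCTC. Replace T with U for the mRNA.

5'-UCCACGGGGGGGGCAACCGUUUGCGCCAACAUGUGUGCCGGAGUAAUUUACGACACGAUCAUCUC-3'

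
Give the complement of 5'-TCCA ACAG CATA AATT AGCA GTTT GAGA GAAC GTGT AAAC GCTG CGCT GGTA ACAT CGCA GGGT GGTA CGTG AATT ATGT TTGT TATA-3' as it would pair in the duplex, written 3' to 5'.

3′-AGGTTGTCGTATTTAATCGTCAAACTCTCTTGCACATTTGCGACGCGACCATTGTAGCGTCCCACCATGCACTTAATACAAACAATAT-5′

Base-pairing A↔T, G↔C gives the complement. The complementary strand is antiparallel, so paired with a 5'→3' strand it runs 3'→5'.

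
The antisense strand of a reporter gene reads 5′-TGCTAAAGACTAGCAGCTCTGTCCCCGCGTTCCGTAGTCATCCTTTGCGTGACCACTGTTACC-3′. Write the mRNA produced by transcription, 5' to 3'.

5′-GGUAACAGUGGUCACGCAAAGGAUGACUACGGAACGCGGGGACAGAGCUGCUAGUCUUUAGCA-3′

RNA polymerase reads the template 3'→5' and synthesizes mRNA 5'→3' by base-pairing (A→U, T→A, G↔C). The complement of the template is ACGATTTCTGATCGTCGAGACAGGGGCGCAAGGCATCAGTAGGAAACGCACTGGTGACAATGG; antiparallel, so 5'→3' the coding strand is GGTAACAGTGGTCACGCAAAGGATGACTACGGAACGCGGGGACAGAGCTGCTAGTCTTTAGCA. Replace T with U for the mRNA.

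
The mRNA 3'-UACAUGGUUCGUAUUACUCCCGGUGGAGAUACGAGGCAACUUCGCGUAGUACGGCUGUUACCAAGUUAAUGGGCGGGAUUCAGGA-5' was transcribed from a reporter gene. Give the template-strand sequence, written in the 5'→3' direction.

Written 5'→3' the mRNA is AGGACUUAGGGCGGGUAAUUGAACCAUUGUCGGCAUGAUGCGCUUCAACGGAGCAUAGAGGUGGCCCUCAUUAUGCUUGGUACAU, so the coding DNA strand is AGGACTTAGGGCGGGTAATTGAACCATTGTCGGCATGATGCGCTTCAACGGAGCATAGAGGTGGCCCTCATTATGCTTGGTACAT. The template is its reverse complement.

5′-ATGTACCAAGCATAATGAGGGCCACCTCTATGCTCCGTTGAAGCGCATCATGCCGACAATGGTTCAATTACCCGCCCTAAGTCCT-3′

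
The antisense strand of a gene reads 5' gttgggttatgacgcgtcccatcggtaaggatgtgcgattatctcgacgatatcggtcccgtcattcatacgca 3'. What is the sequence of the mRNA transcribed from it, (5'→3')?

The mRNA has the sequence of the coding strand (reverse complement of the template) with T→U. Reverse complement of GTTGGGTTATGACGCGTCCCATCGGTAAGGATGTGCGATTATCTCGACGATATCGGTCCCGTCATTCATACGCA is TGCGTATGAATGACGGGACCGATATCGTCGAGATAATCGCACATCCTTACCGATGGGACGCGTCATAACCCAAC; then T→U.

5'-UGCGUAUGAAUGACGGGACCGAUAUCGUCGAGAUAAUCGCACAUCCUUACCGAUGGGACGCGUCAUAACCCAAC-3'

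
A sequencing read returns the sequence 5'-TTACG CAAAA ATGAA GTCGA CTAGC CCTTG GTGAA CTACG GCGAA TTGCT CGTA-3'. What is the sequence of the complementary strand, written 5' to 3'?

5'-TACGAGCAATTCGCCGTAGTTCACCAAGGGCTAGTCGACTTCATTTTTGCGTAA-3'

Pairing A↔T and G↔C gives AATGCGTTTTTACTTCAGCTGATCGGGAACCACTTGATGCCGCTTAACGAGCAT, running 3'→5'. Reverse for the 5'→3' convention.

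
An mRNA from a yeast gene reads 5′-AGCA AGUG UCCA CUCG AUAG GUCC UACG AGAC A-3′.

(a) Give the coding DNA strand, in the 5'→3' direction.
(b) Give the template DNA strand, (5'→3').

(a) The coding strand matches the mRNA with U→T.
(b) The template strand is the reverse complement of the coding strand.

(a) 5'-AGCAAGTGTCCACTCGATAGGTCCTACGAGACA-3'
(b) 5'-TGTCTCGTAGGACCTATCGAGTGGACACTTGCT-3'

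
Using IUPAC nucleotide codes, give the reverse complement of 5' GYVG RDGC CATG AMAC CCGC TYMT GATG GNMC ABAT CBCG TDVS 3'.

5'-SBHACGVGATVTGKNCCATCAKRAGCGGGTKTCATGGCHYCBRC-3'

Standard pairs A↔T, G↔C; ambiguity codes pair R↔Y, M↔K, S↔S, B↔V, D↔H, N↔N. Complement (CRBCYHCGGTACTKTGGGCGARKACTACCNKGTVTAGVGCAHBS), then reverse for 5'→3'.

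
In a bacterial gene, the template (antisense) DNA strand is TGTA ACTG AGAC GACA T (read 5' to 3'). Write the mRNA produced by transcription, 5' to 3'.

5'-AUGUCGUCUCAGUUACA-3'

The mRNA has the sequence of the coding strand (reverse complement of the template) with T→U. Reverse complement of TGTAACTGAGACGACAT is ATGTCGTCTCAGTTACA; then T→U.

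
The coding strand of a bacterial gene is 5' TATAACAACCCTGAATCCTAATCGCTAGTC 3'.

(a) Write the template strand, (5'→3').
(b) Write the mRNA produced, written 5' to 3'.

(a) The template strand is the reverse complement of the coding strand: complement ATATTGTTGGGACTTAGGATTAGCGATCAG, then reverse.
(b) mRNA matches the coding strand with T→U.

(a) 5'-GACTAGCGATTAGGATTCAGGGTTGTTATA-3'
(b) 5'-UAUAACAACCCUGAAUCCUAAUCGCUAGUC-3'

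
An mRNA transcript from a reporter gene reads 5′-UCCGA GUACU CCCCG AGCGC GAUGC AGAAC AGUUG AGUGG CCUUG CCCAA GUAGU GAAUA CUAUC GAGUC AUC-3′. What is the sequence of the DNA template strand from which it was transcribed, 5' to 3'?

5'-GATGACTCGATAGTATTCACTACTTGGGCAAGGCCACTCAACTGTTCTGCATCGCGCTCGGGGAGTACTCGGA-3'

Replace U with T to get the coding DNA strand: TCCGAGTACTCCCCGAGCGCGATGCAGAACAGTTGAGTGGCCTTGCCCAAGTAGTGAATACTATCGAGTCATC. The template strand is its reverse complement (complement AGGCTCATGAGGGGCTCGCGCTACGTCTTGTCAACTCACCGGAACGGGTTCATCACTTATGATAGCTCAGTAG, then reverse).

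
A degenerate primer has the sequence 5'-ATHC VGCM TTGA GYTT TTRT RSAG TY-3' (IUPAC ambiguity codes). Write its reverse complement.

5′-RACTSYAYAAAARCTCAAKGCBGDAT-3′

Standard pairs A↔T, G↔C; ambiguity codes pair R↔Y, M↔K, S↔S, H↔D, V↔B. Complement (TADGBCGKAACTCRAAAAYAYSTCAR), then reverse for 5'→3'.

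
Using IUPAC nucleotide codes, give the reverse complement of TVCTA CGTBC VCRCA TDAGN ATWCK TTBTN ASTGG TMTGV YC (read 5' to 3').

5'-GRBCAKACCASTNAVAAMGWATNCTHATGYGBGVACGTAGBA-3'

Standard pairs A↔T, G↔C; ambiguity codes pair R↔Y, M↔K, W↔W, S↔S, B↔V, D↔H, N↔N. Complement (ABGATGCAVGBGYGTAHTCNTAWGMAAVANTSACCAKACBRG), then reverse for 5'→3'.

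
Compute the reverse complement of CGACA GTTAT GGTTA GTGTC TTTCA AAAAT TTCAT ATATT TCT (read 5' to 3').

5′-AGAAATATATGAAATTTTTGAAAGACACTAACCATAACTGTCG-3′

Complement each base (A↔T, G↔C): GCTGTCAATACCAATCACAGAAAGTTTTTAAAGTATATAAAGA. Then reverse.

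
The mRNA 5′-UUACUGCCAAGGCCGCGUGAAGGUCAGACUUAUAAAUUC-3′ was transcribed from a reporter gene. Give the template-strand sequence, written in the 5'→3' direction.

5'-GAATTTATAAGTCTGACCTTCACGCGGCCTTGGCAGTAA-3'

Replace U with T to get the coding DNA strand: TTACTGCCAAGGCCGCGTGAAGGTCAGACTTATAAATTC. The template strand is its reverse complement (complement AATGACGGTTCCGGCGCACTTCCAGTCTGAATATTTAAG, then reverse).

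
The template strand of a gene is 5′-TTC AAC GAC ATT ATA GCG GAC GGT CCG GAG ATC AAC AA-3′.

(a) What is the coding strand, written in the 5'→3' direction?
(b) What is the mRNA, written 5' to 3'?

(a) 5′-TTGTTGATCTCCGGACCGTCCGCTATAATGTCGTTGAA-3′
(b) 5'-UUGUUGAUCUCCGGACCGUCCGCUAUAAUGUCGUUGAA-3'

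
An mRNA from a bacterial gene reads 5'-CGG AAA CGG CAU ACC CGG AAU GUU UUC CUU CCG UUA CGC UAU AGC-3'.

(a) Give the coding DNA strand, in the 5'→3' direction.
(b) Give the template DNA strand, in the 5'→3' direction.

(a) The coding strand matches the mRNA with U→T.
(b) The template strand is the reverse complement of the coding strand.

(a) 5'-CGGAAACGGCATACCCGGAATGTTTTCCTTCCGTTACGCTATAGC-3'
(b) 5'-GCTATAGCGTAACGGAAGGAAAACATTCCGGGTATGCCGTTTCCG-3'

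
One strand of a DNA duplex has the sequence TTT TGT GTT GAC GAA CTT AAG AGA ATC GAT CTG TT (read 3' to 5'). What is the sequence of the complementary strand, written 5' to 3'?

The strand is given 3'→5', so its complement runs 5'→3' in the same left-to-right order: pair each base A↔T, G↔C.

5'-AAAACACAACTGCTTGAATTCTCTTAGCTAGACAA-3'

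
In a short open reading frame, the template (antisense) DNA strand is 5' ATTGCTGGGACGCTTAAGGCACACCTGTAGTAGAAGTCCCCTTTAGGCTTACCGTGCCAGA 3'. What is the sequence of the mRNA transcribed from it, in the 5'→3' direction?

5'-UCUGGCACGGUAAGCCUAAAGGGGACUUCUACUACAGGUGUGCCUUAAGCGUCCCAGCAAU-3'

RNA polymerase reads the template 3'→5' and synthesizes mRNA 5'→3' by base-pairing (A→U, T→A, G↔C). The complement of the template is TAACGACCCTGCGAATTCCGTGTGGACATCATCTTCAGGGGAAATCCGAATGGCACGGTCT; antiparallel, so 5'→3' the coding strand is TCTGGCACGGTAAGCCTAAAGGGGACTTCTACTACAGGTGTGCCTTAAGCGTCCCAGCAAT. Replace T with U for the mRNA.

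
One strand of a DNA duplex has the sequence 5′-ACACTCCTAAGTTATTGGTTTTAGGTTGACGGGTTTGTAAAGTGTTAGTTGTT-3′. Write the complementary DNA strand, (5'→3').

The complement of ACACTCCTAAGTTATTGGTTTTAGGTTGACGGGTTTGTAAAGTGTTAGTTGTT is TGTGAGGATTCAATAACCAAAATCCAACTGCCCAAACATTTCACAATCAACAA (A↔T, G↔C). DNA strands are antiparallel, so the complementary strand runs 3'→5'; reversing gives the 5'→3' form.

5'-AACAACTAACACTTTACAAACCCGTCAACCTAAAACCAATAACTTAGGAGTGT-3'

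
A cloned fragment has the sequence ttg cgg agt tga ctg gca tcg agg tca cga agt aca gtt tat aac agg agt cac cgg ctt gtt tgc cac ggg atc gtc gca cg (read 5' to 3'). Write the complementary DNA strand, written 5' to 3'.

Pairing A↔T and G↔C gives AACGCCTCAACTGACCGTAGCTCCAGTGCTTCATGTCAAATATTGTCCTCAGTGGCCGAACAAACGGTGCCCTAGCAGCGTGC, running 3'→5'. Reverse for the 5'→3' convention.

5'-CGTGCGACGATCCCGTGGCAAACAAGCCGGTGACTCCTGTTATAAACTGTACTTCGTGACCTCGATGCCAGTCAACTCCGCAA-3'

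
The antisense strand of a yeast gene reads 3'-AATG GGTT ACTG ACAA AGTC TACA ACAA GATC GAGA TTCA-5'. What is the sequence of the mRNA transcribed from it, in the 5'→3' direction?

Reading the template 3'→5' as shown, RNA polymerase pairs each base (A→U, T→A, G↔C) to build mRNA 5'→3' directly.

5'-UUACCCAAUGACUGUUUCAGAUGUUGUUCUAGCUCUAAGU-3'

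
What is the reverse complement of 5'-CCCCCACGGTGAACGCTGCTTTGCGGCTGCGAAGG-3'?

Complement each base (A↔T, G↔C): GGGGGTGCCACTTGCGACGAAACGCCGACGCTTCC. Then reverse.

5'-CCTTCGCAGCCGCAAAGCAGCGTTCACCGTGGGGG-3'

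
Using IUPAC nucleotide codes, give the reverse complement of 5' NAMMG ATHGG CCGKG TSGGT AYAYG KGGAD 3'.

5'-HTCCMCRTRTACCSACMCGGCCDATCKKTN-3'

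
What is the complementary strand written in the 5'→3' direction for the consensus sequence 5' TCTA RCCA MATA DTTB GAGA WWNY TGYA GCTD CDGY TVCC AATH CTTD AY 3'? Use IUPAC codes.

Standard pairs A↔T, G↔C; ambiguity codes pair R↔Y, M↔K, W↔W, B↔V, D↔H, N↔N. Complement (AGATYGGTKTATHAAVCTCTWWNRACRTCGAHGHCRABGGTTADGAAHTR), then reverse for 5'→3'.

5'-RTHAAGDATTGGBARCHGHAGCTRCARNWWTCTCVAAHTATKTGGYTAGA-3'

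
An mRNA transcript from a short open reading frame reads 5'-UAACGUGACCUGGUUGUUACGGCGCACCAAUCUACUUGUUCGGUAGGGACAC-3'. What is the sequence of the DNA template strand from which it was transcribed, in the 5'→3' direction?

Replace U with T to get the coding DNA strand: TAACGTGACCTGGTTGTTACGGCGCACCAATCTACTTGTTCGGTAGGGACAC. The template strand is its reverse complement (complement ATTGCACTGGACCAACAATGCCGCGTGGTTAGATGAACAAGCCATCCCTGTG, then reverse).

5'-GTGTCCCTACCGAACAAGTAGATTGGTGCGCCGTAACAACCAGGTCACGTTA-3'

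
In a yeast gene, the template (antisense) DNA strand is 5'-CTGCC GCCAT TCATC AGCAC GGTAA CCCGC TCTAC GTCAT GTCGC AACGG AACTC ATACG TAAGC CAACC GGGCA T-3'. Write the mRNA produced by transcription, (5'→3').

The mRNA has the sequence of the coding strand (reverse complement of the template) with T→U. Reverse complement of CTGCCGCCATTCATCAGCACGGTAACCCGCTCTACGTCATGTCGCAACGGAACTCATACGTAAGCCAACCGGGCAT is ATGCCCGGTTGGCTTACGTATGAGTTCCGTTGCGACATGACGTAGAGCGGGTTACCGTGCTGATGAATGGCGGCAG; then T→U.

5'-AUGCCCGGUUGGCUUACGUAUGAGUUCCGUUGCGACAUGACGUAGAGCGGGUUACCGUGCUGAUGAAUGGCGGCAG-3'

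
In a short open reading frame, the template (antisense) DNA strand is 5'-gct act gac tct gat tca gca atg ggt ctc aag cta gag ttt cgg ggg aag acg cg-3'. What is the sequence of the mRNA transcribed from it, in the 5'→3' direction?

5′-CGCGUCUUCCCCCGAAACUCUAGCUUGAGACCCAUUGCUGAAUCAGAGUCAGUAGC-3′

The mRNA has the sequence of the coding strand (reverse complement of the template) with T→U. Reverse complement of GCTACTGACTCTGATTCAGCAATGGGTCTCAAGCTAGAGTTTCGGGGGAAGACGCG is CGCGTCTTCCCCCGAAACTCTAGCTTGAGACCCATTGCTGAATCAGAGTCAGTAGC; then T→U.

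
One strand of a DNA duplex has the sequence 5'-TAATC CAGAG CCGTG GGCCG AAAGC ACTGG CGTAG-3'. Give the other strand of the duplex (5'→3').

5'-CTACGCCAGTGCTTTCGGCCCACGGCTCTGGATTA-3'

Pairing A↔T and G↔C gives ATTAGGTCTCGGCACCCGGCTTTCGTGACCGCATC, running 3'→5'. Reverse for the 5'→3' convention.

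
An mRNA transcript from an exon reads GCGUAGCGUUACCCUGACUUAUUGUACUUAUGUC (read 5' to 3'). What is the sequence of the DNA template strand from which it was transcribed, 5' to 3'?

Replace U with T to get the coding DNA strand: GCGTAGCGTTACCCTGACTTATTGTACTTATGTC. The template strand is its reverse complement (complement CGCATCGCAATGGGACTGAATAACATGAATACAG, then reverse).

5′-GACATAAGTACAATAAGTCAGGGTAACGCTACGC-3′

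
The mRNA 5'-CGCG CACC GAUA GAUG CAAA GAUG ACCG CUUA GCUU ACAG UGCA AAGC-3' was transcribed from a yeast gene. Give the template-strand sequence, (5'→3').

Replace U with T to get the coding DNA strand: CGCGCACCGATAGATGCAAAGATGACCGCTTAGCTTACAGTGCAAAGC. The template strand is its reverse complement (complement GCGCGTGGCTATCTACGTTTCTACTGGCGAATCGAATGTCACGTTTCG, then reverse).

5'-GCTTTGCACTGTAAGCTAAGCGGTCATCTTTGCATCTATCGGTGCGCG-3'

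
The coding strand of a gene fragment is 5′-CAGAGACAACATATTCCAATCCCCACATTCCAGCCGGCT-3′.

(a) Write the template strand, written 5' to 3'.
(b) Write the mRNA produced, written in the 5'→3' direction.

(a) The template strand is the reverse complement of the coding strand: complement GTCTCTGTTGTATAAGGTTAGGGGTGTAAGGTCGGCCGA, then reverse.
(b) mRNA matches the coding strand with T→U.

(a) 5'-AGCCGGCTGGAATGTGGGGATTGGAATATGTTGTCTCTG-3'
(b) 5'-CAGAGACAACAUAUUCCAAUCCCCACAUUCCAGCCGGCU-3'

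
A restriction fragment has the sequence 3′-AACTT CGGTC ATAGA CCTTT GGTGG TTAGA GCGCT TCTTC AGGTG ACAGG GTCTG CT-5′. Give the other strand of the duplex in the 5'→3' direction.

5′-TTGAAGCCAGTATCTGGAAACCACCAATCTCGCGAAGAAGTCCACTGTCCCAGACGA-3′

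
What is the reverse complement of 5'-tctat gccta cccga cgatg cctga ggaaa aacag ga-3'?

Complement each base (A↔T, G↔C): AGATACGGATGGGCTGCTACGGACTCCTTTTTGTCCT. Then reverse.

5'-TCCTGTTTTTCCTCAGGCATCGTCGGGTAGGCATAGA-3'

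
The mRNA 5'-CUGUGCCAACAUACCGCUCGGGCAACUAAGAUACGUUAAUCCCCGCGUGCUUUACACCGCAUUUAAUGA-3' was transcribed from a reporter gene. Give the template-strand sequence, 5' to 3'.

Replace U with T to get the coding DNA strand: CTGTGCCAACATACCGCTCGGGCAACTAAGATACGTTAATCCCCGCGTGCTTTACACCGCATTTAATGA. The template strand is its reverse complement (complement GACACGGTTGTATGGCGAGCCCGTTGATTCTATGCAATTAGGGGCGCACGAAATGTGGCGTAAATTACT, then reverse).

5'-TCATTAAATGCGGTGTAAAGCACGCGGGGATTAACGTATCTTAGTTGCCCGAGCGGTATGTTGGCACAG-3'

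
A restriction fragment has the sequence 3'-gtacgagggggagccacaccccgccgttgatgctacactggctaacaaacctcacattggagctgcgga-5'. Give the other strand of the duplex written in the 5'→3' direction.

The strand is given 3'→5', so its complement runs 5'→3' in the same left-to-right order: pair each base A↔T, G↔C.

5'-CATGCTCCCCCTCGGTGTGGGGCGGCAACTACGATGTGACCGATTGTTTGGAGTGTAACCTCGACGCCT-3'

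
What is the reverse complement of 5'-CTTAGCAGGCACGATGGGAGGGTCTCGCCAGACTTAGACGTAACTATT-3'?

Complement each base (A↔T, G↔C): GAATCGTCCGTGCTACCCTCCCAGAGCGGTCTGAATCTGCATTGATAA. Then reverse.

5′-AATAGTTACGTCTAAGTCTGGCGAGACCCTCCCATCGTGCCTGCTAAG-3′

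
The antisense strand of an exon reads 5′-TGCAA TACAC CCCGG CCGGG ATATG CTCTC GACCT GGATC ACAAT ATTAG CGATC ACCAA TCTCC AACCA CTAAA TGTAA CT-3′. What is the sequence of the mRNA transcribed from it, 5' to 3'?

RNA polymerase reads the template 3'→5' and synthesizes mRNA 5'→3' by base-pairing (A→U, T→A, G↔C). The complement of the template is ACGTTATGTGGGGCCGGCCCTATACGAGAGCTGGACCTAGTGTTATAATCGCTAGTGGTTAGAGGTTGGTGATTTACATTGA; antiparallel, so 5'→3' the coding strand is AGTTACATTTAGTGGTTGGAGATTGGTGATCGCTAATATTGTGATCCAGGTCGAGAGCATATCCCGGCCGGGGTGTATTGCA. Replace T with U for the mRNA.

5′-AGUUACAUUUAGUGGUUGGAGAUUGGUGAUCGCUAAUAUUGUGAUCCAGGUCGAGAGCAUAUCCCGGCCGGGGUGUAUUGCA-3′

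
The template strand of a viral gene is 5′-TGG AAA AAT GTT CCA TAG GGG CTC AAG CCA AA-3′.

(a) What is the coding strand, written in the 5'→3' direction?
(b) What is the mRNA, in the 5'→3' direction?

(a) 5'-TTTGGCTTGAGCCCCTATGGAACATTTTTCCA-3'
(b) 5'-UUUGGCUUGAGCCCCUAUGGAACAUUUUUCCA-3'

(a) The coding strand is the reverse complement of the template: complement ACCTTTTTACAAGGTATCCCCGAGTTCGGTTT, then reverse.
(b) mRNA has the coding-strand sequence with T→U.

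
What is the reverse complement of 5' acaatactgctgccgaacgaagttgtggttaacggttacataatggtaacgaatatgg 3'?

5′-CCATATTCGTTACCATTATGTAACCGTTAACCACAACTTCGTTCGGCAGCAGTATTGT-3′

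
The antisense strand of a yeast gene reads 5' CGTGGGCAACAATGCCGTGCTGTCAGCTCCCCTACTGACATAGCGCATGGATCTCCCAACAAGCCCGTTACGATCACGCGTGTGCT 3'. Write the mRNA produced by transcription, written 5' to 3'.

5'-AGCACACGCGUGAUCGUAACGGGCUUGUUGGGAGAUCCAUGCGCUAUGUCAGUAGGGGAGCUGACAGCACGGCAUUGUUGCCCACG-3'

RNA polymerase reads the template 3'→5' and synthesizes mRNA 5'→3' by base-pairing (A→U, T→A, G↔C). The complement of the template is GCACCCGTTGTTACGGCACGACAGTCGAGGGGATGACTGTATCGCGTACCTAGAGGGTTGTTCGGGCAATGCTAGTGCGCACACGA; antiparallel, so 5'→3' the coding strand is AGCACACGCGTGATCGTAACGGGCTTGTTGGGAGATCCATGCGCTATGTCAGTAGGGGAGCTGACAGCACGGCATTGTTGCCCACG. Replace T with U for the mRNA.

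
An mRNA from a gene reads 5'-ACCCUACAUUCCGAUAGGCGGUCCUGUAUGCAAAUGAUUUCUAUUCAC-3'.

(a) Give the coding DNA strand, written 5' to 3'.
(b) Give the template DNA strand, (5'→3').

(a) The coding strand matches the mRNA with U→T.
(b) The template strand is the reverse complement of the coding strand.

(a) 5′-ACCCTACATTCCGATAGGCGGTCCTGTATGCAAATGATTTCTATTCAC-3′
(b) 5'-GTGAATAGAAATCATTTGCATACAGGACCGCCTATCGGAATGTAGGGT-3'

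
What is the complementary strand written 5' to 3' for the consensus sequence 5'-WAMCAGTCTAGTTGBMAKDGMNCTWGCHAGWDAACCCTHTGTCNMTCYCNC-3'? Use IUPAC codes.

5'-GNGRGAKNGACADAGGGTTHWCTDGCWAGNKCHMTKVCAACTAGACTGKTW-3'

Standard pairs A↔T, G↔C; ambiguity codes pair Y↔R, M↔K, W↔W, B↔V, D↔H, N↔N. Complement (WTKGTCAGATCAACVKTMHCKNGAWCGDTCWHTTGGGADACAGNKAGRGNG), then reverse for 5'→3'.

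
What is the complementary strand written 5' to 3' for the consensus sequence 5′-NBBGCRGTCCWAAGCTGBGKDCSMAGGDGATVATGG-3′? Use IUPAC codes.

Standard pairs A↔T, G↔C; ambiguity codes pair R↔Y, M↔K, W↔W, S↔S, B↔V, D↔H, N↔N. Complement (NVVCGYCAGGWTTCGACVCMHGSKTCCHCTABTACC), then reverse for 5'→3'.

5'-CCATBATCHCCTKSGHMCVCAGCTTWGGACYGCVVN-3'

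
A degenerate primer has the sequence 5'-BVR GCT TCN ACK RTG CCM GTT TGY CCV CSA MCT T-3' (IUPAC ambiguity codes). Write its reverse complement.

5'-AAGKTSGBGGRCAAACKGGCAYMGTNGAAGCYBV-3'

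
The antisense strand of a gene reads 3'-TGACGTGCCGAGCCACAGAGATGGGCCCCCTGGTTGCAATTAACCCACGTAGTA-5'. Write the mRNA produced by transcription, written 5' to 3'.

5'-ACUGCACGGCUCGGUGUCUCUACCCGGGGGACCAACGUUAAUUGGGUGCAUCAU-3'

Reading the template 3'→5' as shown, RNA polymerase pairs each base (A→U, T→A, G↔C) to build mRNA 5'→3' directly.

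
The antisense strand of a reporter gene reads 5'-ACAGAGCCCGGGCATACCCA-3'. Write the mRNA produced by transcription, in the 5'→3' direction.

5'-UGGGUAUGCCCGGGCUCUGU-3'

The mRNA has the sequence of the coding strand (reverse complement of the template) with T→U. Reverse complement of ACAGAGCCCGGGCATACCCA is TGGGTATGCCCGGGCTCTGT; then T→U.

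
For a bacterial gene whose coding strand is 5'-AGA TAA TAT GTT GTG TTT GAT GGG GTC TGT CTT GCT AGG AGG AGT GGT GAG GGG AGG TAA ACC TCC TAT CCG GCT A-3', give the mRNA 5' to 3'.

5'-AGAUAAUAUGUUGUGUUUGAUGGGGUCUGUCUUGCUAGGAGGAGUGGUGAGGGGAGGUAAACCUCCUAUCCGGCUA-3'

The mRNA is synthesized from the template strand, so it matches the coding strand with T replaced by U.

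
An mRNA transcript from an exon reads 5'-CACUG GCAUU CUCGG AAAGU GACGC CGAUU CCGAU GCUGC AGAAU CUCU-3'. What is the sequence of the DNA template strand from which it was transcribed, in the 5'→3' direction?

5'-AGAGATTCTGCAGCATCGGAATCGGCGTCACTTTCCGAGAATGCCAGTG-3'

Replace U with T to get the coding DNA strand: CACTGGCATTCTCGGAAAGTGACGCCGATTCCGATGCTGCAGAATCTCT. The template strand is its reverse complement (complement GTGACCGTAAGAGCCTTTCACTGCGGCTAAGGCTACGACGTCTTAGAGA, then reverse).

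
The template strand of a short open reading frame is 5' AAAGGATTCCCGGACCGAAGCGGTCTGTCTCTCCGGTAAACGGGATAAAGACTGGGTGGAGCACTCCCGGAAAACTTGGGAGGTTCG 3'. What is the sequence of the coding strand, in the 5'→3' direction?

5'-CGAACCTCCCAAGTTTTCCGGGAGTGCTCCACCCAGTCTTTATCCCGTTTACCGGAGAGACAGACCGCTTCGGTCCGGGAATCCTTT-3'

The coding strand is complementary and antiparallel to the template: take the complement (A↔T, G↔C) and reverse.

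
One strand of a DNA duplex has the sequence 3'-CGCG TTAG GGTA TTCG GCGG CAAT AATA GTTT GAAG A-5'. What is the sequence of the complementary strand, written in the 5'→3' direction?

The strand is given 3'→5', so its complement runs 5'→3' in the same left-to-right order: pair each base A↔T, G↔C.

5'-GCGCAATCCCATAAGCCGCCGTTATTATCAAACTTCT-3'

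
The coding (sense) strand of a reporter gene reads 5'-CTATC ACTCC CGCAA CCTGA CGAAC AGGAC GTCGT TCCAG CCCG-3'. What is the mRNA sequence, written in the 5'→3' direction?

5′-CUAUCACUCCCGCAACCUGACGAACAGGACGUCGUUCCAGCCCG-3′

mRNA has the coding-strand sequence with U in place of T.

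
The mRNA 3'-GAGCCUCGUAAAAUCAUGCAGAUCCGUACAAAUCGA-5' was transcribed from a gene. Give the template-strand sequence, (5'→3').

5'-CTCGGAGCATTTTAGTACGTCTAGGCATGTTTAGCT-3'

Written 5'→3' the mRNA is AGCUAAACAUGCCUAGACGUACUAAAAUGCUCCGAG, so the coding DNA strand is AGCTAAACATGCCTAGACGTACTAAAATGCTCCGAG. The template is its reverse complement.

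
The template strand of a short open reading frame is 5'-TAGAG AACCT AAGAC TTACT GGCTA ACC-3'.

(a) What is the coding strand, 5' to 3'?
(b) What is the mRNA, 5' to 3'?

(a) 5'-GGTTAGCCAGTAAGTCTTAGGTTCTCTA-3'
(b) 5'-GGUUAGCCAGUAAGUCUUAGGUUCUCUA-3'

(a) The coding strand is the reverse complement of the template: complement ATCTCTTGGATTCTGAATGACCGATTGG, then reverse.
(b) mRNA has the coding-strand sequence with T→U.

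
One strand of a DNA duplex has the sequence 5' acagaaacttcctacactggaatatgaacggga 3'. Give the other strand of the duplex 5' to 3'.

Pairing A↔T and G↔C gives TGTCTTTGAAGGATGTGACCTTATACTTGCCCT, running 3'→5'. Reverse for the 5'→3' convention.

5'-TCCCGTTCATATTCCAGTGTAGGAAGTTTCTGT-3'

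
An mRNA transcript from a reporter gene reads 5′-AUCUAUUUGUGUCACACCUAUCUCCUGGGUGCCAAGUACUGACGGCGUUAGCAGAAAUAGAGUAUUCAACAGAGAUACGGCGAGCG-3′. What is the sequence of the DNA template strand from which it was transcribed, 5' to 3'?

Replace U with T to get the coding DNA strand: ATCTATTTGTGTCACACCTATCTCCTGGGTGCCAAGTACTGACGGCGTTAGCAGAAATAGAGTATTCAACAGAGATACGGCGAGCG. The template strand is its reverse complement (complement TAGATAAACACAGTGTGGATAGAGGACCCACGGTTCATGACTGCCGCAATCGTCTTTATCTCATAAGTTGTCTCTATGCCGCTCGC, then reverse).

5′-CGCTCGCCGTATCTCTGTTGAATACTCTATTTCTGCTAACGCCGTCAGTACTTGGCACCCAGGAGATAGGTGTGACACAAATAGAT-3′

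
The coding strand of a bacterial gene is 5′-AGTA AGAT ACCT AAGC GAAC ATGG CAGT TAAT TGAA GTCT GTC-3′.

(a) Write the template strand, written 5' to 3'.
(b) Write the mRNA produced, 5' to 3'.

(a) 5'-GACAGACTTCAATTAACTGCCATGTTCGCTTAGGTATCTTACT-3'
(b) 5′-AGUAAGAUACCUAAGCGAACAUGGCAGUUAAUUGAAGUCUGUC-3′

(a) The template strand is the reverse complement of the coding strand: complement TCATTCTATGGATTCGCTTGTACCGTCAATTAACTTCAGACAG, then reverse.
(b) mRNA matches the coding strand with T→U.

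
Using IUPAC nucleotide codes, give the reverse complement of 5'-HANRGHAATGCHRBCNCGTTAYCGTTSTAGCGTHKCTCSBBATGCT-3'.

Standard pairs A↔T, G↔C; ambiguity codes pair R↔Y, K↔M, S↔S, B↔V, H↔D, N↔N. Complement (DTNYCDTTACGDYVGNGCAATRGCAASATCGCADMGAGSVVTACGA), then reverse for 5'→3'.

5'-AGCATVVSGAGMDACGCTASAACGRTAACGNGVYDGCATTDCYNTD-3'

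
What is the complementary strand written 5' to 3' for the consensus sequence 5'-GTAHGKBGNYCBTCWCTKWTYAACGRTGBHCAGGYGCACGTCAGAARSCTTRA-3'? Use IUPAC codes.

5'-TYAAGSYTTCTGACGTGCRCCTGDVCAYCGTTRAWMAGWGAVGRNCVMCDTAC-3'

Standard pairs A↔T, G↔C; ambiguity codes pair R↔Y, K↔M, W↔W, S↔S, B↔V, H↔D, N↔N. Complement (CATDCMVCNRGVAGWGAMWARTTGCYACVDGTCCRCGTGCAGTCTTYSGAAYT), then reverse for 5'→3'.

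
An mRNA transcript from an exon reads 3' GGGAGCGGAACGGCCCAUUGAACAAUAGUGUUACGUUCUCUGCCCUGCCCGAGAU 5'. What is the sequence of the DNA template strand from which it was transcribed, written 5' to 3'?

5'-CCCTCGCCTTGCCGGGTAACTTGTTATCACAATGCAAGAGACGGGACGGGCTCTA-3'

Written 5'→3' the mRNA is UAGAGCCCGUCCCGUCUCUUGCAUUGUGAUAACAAGUUACCCGGCAAGGCGAGGG, so the coding DNA strand is TAGAGCCCGTCCCGTCTCTTGCATTGTGATAACAAGTTACCCGGCAAGGCGAGGG. The template is its reverse complement.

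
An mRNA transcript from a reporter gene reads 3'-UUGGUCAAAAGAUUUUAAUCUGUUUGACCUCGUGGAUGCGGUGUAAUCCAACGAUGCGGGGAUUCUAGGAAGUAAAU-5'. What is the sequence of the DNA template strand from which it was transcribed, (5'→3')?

5'-AACCAGTTTTCTAAAATTAGACAAACTGGAGCACCTACGCCACATTAGGTTGCTACGCCCCTAAGATCCTTCATTTA-3'

Written 5'→3' the mRNA is UAAAUGAAGGAUCUUAGGGGCGUAGCAACCUAAUGUGGCGUAGGUGCUCCAGUUUGUCUAAUUUUAGAAAACUGGUU, so the coding DNA strand is TAAATGAAGGATCTTAGGGGCGTAGCAACCTAATGTGGCGTAGGTGCTCCAGTTTGTCTAATTTTAGAAAACTGGTT. The template is its reverse complement.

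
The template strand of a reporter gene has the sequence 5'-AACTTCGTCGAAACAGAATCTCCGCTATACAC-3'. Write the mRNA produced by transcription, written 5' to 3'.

5'-GUGUAUAGCGGAGAUUCUGUUUCGACGAAGUU-3'

The mRNA has the sequence of the coding strand (reverse complement of the template) with T→U. Reverse complement of AACTTCGTCGAAACAGAATCTCCGCTATACAC is GTGTATAGCGGAGATTCTGTTTCGACGAAGTT; then T→U.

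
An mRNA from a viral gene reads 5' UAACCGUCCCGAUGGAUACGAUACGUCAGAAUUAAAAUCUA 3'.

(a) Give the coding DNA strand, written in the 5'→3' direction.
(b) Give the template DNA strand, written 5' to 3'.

(a) The coding strand matches the mRNA with U→T.
(b) The template strand is the reverse complement of the coding strand.

(a) 5'-TAACCGTCCCGATGGATACGATACGTCAGAATTAAAATCTA-3'
(b) 5′-TAGATTTTAATTCTGACGTATCGTATCCATCGGGACGGTTA-3′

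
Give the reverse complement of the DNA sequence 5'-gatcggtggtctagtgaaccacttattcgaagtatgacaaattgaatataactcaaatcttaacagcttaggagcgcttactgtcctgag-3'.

5'-CTCAGGACAGTAAGCGCTCCTAAGCTGTTAAGATTTGAGTTATATTCAATTTGTCATACTTCGAATAAGTGGTTCACTAGACCACCGATC-3'

Reading the sequence 3'→5' and pairing each base (A↔T, G↔C) gives the reverse complement directly.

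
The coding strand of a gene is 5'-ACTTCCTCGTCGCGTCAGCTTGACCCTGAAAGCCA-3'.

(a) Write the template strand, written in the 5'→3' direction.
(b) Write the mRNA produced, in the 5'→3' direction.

(a) The template strand is the reverse complement of the coding strand: complement TGAAGGAGCAGCGCAGTCGAACTGGGACTTTCGGT, then reverse.
(b) mRNA matches the coding strand with T→U.

(a) 5′-TGGCTTTCAGGGTCAAGCTGACGCGACGAGGAAGT-3′
(b) 5′-ACUUCCUCGUCGCGUCAGCUUGACCCUGAAAGCCA-3′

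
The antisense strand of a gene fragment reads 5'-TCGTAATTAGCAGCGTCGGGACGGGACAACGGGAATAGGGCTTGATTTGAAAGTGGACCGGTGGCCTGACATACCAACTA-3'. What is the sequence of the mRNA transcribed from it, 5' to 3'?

RNA polymerase reads the template 3'→5' and synthesizes mRNA 5'→3' by base-pairing (A→U, T→A, G↔C). The complement of the template is AGCATTAATCGTCGCAGCCCTGCCCTGTTGCCCTTATCCCGAACTAAACTTTCACCTGGCCACCGGACTGTATGGTTGAT; antiparallel, so 5'→3' the coding strand is TAGTTGGTATGTCAGGCCACCGGTCCACTTTCAAATCAAGCCCTATTCCCGTTGTCCCGTCCCGACGCTGCTAATTACGA. Replace T with U for the mRNA.

5′-UAGUUGGUAUGUCAGGCCACCGGUCCACUUUCAAAUCAAGCCCUAUUCCCGUUGUCCCGUCCCGACGCUGCUAAUUACGA-3′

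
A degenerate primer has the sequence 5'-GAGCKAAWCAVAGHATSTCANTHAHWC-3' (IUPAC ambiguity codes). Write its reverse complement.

Standard pairs A↔T, G↔C; ambiguity codes pair K↔M, W↔W, S↔S, H↔D, V↔B, N↔N. Complement (CTCGMTTWGTBTCDTASAGTNADTDWG), then reverse for 5'→3'.

5'-GWDTDANTGASATDCTBTGWTTMGCTC-3'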